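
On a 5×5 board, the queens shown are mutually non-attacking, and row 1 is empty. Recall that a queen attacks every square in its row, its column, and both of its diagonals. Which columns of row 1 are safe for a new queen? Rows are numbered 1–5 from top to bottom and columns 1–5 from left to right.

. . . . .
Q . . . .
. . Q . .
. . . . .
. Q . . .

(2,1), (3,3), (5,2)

columns 4

(2,1) attacks row 1 at column 1 and diagonals 2.
(3,3) attacks row 1 at column 3 and diagonals 1, 5.
(5,2) attacks row 1 at column 2.
Attacked columns: {1, 2, 3, 5}. Safe: {4}.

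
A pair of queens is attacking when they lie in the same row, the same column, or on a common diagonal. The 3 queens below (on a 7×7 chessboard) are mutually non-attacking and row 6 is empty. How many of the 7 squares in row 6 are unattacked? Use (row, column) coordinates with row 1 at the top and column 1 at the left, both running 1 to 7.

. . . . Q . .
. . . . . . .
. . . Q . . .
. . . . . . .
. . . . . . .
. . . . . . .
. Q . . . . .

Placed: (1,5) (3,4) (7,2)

(1,5) attacks row 6 at column 5.
(3,4) attacks row 6 at column 4 and diagonals 1, 7.
(7,2) attacks row 6 at column 2 and diagonals 1, 3.
Attacked columns: {1, 2, 3, 4, 5, 7}. Safe: {6}.

1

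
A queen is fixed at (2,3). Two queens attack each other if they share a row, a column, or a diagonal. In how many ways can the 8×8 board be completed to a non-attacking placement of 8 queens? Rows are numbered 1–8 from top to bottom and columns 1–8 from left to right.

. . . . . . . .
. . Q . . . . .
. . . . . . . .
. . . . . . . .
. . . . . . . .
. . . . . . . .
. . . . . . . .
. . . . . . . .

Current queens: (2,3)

14

Branch on row 1: col 1 → 0; col 5 → 3; col 6 → 8; col 7 → 2; col 8 → 1.
Sum: 0 + 3 + 8 + 2 + 1 = 14.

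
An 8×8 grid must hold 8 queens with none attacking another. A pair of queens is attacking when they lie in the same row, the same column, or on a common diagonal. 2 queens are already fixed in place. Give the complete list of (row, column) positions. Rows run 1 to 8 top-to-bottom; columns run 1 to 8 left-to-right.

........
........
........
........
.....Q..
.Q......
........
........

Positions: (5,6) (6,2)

Row 1: attacked by (5,6)→{2,6}; (6,2)→{2,7}. Safe: 1, 3, 4, 5, 8. Place at column 8.
Row 2: attacked by (1,8)→{7,8}; (5,6)→{3,6}; (6,2)→{2,6}. Safe: 1, 4, 5. Place at column 4.
Row 3: attacked by (1,8)→{6,8}; (2,4)→{3,4,5}; (5,6)→{4,6,8}; (6,2)→{2,5}. Safe: 1, 7. Place at column 1.
Row 4: attacked by (1,8)→{5,8}; (2,4)→{2,4,6}; (3,1)→{1,2}; (5,6)→{5,6,7}; (6,2)→{2,4}. Safe: 3. Place at column 3.
Row 7: attacked by (1,8)→{2,8}; (2,4)→{4}; (3,1)→{1,5}; (4,3)→{3,6}; (5,6)→{4,6,8}; (6,2)→{1,2,3}. Safe: 7. Place at column 7.
Row 8: attacked by (1,8)→{1,8}; (2,4)→{4}; (3,1)→{1,6}; (4,3)→{3,7}; (5,6)→{3,6}; (6,2)→{2,4}; (7,7)→{6,7,8}. Safe: 5. Place at column 5.
Columns [8, 4, 1, 3, 6, 2, 7, 5], r−c [-7, -2, 2, 1, -1, 4, 0, 3], r+c [9, 6, 4, 7, 11, 8, 14, 13] are all distinct, so no two queens attack.

(1,8) (2,4) (3,1) (4,3) (5,6) (6,2) (7,7) (8,5)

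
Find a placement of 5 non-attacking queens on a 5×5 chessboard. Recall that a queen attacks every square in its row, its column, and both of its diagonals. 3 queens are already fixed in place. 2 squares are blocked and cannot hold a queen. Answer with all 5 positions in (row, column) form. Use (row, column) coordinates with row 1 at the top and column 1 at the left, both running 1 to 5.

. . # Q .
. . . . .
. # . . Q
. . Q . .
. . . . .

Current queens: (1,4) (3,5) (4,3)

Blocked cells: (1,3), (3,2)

(1,4) (2,2) (3,5) (4,3) (5,1)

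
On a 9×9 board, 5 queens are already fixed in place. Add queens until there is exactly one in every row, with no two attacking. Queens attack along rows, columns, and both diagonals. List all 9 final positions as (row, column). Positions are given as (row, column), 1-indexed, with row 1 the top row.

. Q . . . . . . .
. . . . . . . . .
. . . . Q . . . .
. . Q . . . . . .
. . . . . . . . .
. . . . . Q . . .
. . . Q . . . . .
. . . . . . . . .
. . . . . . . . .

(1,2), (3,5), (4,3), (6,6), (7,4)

(1,2) (2,8) (3,5) (4,3) (5,9) (6,6) (7,4) (8,1) (9,7)

Row 2: attacked by (1,2)→{1,2,3}; (3,5)→{4,5,6}; (4,3)→{1,3,5}; (6,6)→{2,6}; (7,4)→{4,9}. Safe: 7, 8. Place at column 8.
Row 5: attacked by (1,2)→{2,6}; (2,8)→{5,8}; (3,5)→{3,5,7}; (4,3)→{2,3,4}; (6,6)→{5,6,7}; (7,4)→{2,4,6}. Safe: 1, 9. Place at column 9.
Row 8: attacked by (1,2)→{2,9}; (2,8)→{2,8}; (3,5)→{5}; (4,3)→{3,7}; (5,9)→{6,9}; (6,6)→{4,6,8}; (7,4)→{3,4,5}. Safe: 1. Place at column 1.
Row 9: attacked by (1,2)→{2}; (2,8)→{1,8}; (3,5)→{5}; (4,3)→{3,8}; (5,9)→{5,9}; (6,6)→{3,6,9}; (7,4)→{2,4,6}; (8,1)→{1,2}. Safe: 7. Place at column 7.
Columns [2, 8, 5, 3, 9, 6, 4, 1, 7], r−c [-1, -6, -2, 1, -4, 0, 3, 7, 2], r+c [3, 10, 8, 7, 14, 12, 11, 9, 16] are all distinct, so no two queens attack.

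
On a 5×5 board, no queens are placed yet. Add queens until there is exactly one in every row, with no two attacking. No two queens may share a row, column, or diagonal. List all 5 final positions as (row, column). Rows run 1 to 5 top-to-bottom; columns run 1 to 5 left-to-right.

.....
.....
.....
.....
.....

(1,1) (2,3) (3,5) (4,2) (5,4)

Row 1: Safe: 1, 2, 3, 4, 5. Place at column 1.
Row 2: attacked by (1,1)→{1,2}. Safe: 3, 4, 5. Place at column 3.
Row 3: attacked by (1,1)→{1,3}; (2,3)→{2,3,4}. Safe: 5. Place at column 5.
Row 4: attacked by (1,1)→{1,4}; (2,3)→{1,3,5}; (3,5)→{4,5}. Safe: 2. Place at column 2.
Row 5: attacked by (1,1)→{1,5}; (2,3)→{3}; (3,5)→{3,5}; (4,2)→{1,2,3}. Safe: 4. Place at column 4.
Columns [1, 3, 5, 2, 4], r−c [0, -1, -2, 2, 1], r+c [2, 5, 8, 6, 9] are all distinct, so no two queens attack.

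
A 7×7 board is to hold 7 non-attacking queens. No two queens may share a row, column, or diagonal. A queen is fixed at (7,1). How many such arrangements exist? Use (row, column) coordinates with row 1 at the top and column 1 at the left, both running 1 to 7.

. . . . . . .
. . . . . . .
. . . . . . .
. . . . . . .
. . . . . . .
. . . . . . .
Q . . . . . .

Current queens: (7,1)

Branch on row 1: col 2 → 0; col 3 → 1; col 4 → 1; col 5 → 1; col 6 → 1.
Sum: 0 + 1 + 1 + 1 + 1 = 4.

4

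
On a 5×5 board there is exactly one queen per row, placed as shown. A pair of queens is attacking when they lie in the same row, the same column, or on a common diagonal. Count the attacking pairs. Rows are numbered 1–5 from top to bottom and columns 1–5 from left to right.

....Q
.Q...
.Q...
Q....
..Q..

2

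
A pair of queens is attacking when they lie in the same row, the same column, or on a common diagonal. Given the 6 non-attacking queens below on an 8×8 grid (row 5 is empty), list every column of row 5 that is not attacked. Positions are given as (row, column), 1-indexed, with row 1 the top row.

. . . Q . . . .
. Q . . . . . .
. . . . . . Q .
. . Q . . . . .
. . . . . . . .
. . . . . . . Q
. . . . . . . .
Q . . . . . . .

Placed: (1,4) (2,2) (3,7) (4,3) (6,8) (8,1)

columns 6

(1,4) attacks row 5 at column 4 and diagonals 8.
(2,2) attacks row 5 at column 2 and diagonals 5.
(3,7) attacks row 5 at column 7 and diagonals 5.
(4,3) attacks row 5 at column 3 and diagonals 2, 4.
(6,8) attacks row 5 at column 8 and diagonals 7.
(8,1) attacks row 5 at column 1 and diagonals 4.
Attacked columns: {1, 2, 3, 4, 5, 7, 8}. Safe: {6}.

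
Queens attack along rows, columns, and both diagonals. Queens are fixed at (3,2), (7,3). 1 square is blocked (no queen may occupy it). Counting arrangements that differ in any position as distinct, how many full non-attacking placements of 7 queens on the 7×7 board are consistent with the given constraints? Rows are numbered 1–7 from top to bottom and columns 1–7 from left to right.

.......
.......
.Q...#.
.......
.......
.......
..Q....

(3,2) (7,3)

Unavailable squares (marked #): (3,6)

1

Branch on row 1: col 1 → 0; col 5 → 1; col 6 → 0; col 7 → 0.
Sum: 0 + 1 + 0 + 0 = 1.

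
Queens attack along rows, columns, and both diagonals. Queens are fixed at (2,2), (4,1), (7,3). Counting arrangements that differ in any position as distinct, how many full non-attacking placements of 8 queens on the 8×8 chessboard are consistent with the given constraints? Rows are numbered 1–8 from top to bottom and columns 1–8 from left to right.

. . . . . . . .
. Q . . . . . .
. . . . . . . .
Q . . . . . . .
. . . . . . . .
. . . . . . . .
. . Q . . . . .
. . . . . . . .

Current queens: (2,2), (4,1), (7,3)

3

Branch on row 1: col 5 → 1; col 6 → 0; col 7 → 1; col 8 → 1.
Sum: 1 + 0 + 1 + 1 = 3.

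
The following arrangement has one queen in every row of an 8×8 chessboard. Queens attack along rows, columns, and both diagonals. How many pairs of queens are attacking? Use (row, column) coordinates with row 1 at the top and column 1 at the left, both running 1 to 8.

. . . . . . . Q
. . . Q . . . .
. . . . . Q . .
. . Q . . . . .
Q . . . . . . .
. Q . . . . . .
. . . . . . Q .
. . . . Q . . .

3

Same diagonal: (1,8)–(3,6) (|1−3| = |8−6| = 2); (2,4)–(5,1) (|2−5| = |4−1| = 3); (5,1)–(6,2) (|5−6| = |1−2| = 1).
Total attacking pairs: 3.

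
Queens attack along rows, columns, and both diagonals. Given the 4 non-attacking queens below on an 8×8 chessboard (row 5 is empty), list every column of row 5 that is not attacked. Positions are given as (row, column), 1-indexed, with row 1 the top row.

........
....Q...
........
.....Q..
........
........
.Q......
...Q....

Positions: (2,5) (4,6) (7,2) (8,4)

(2,5) attacks row 5 at column 5 and diagonals 2, 8.
(4,6) attacks row 5 at column 6 and diagonals 5, 7.
(7,2) attacks row 5 at column 2 and diagonals 4.
(8,4) attacks row 5 at column 4 and diagonals 1, 7.
Attacked columns: {1, 2, 4, 5, 6, 7, 8}. Safe: {3}.

columns 3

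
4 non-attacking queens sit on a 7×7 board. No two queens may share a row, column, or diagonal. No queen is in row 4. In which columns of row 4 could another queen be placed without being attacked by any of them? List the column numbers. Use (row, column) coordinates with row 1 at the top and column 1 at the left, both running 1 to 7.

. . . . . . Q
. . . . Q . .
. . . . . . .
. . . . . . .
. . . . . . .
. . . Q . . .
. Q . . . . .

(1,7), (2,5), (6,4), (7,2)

columns 1

(1,7) attacks row 4 at column 7 and diagonals 4.
(2,5) attacks row 4 at column 5 and diagonals 3, 7.
(6,4) attacks row 4 at column 4 and diagonals 2, 6.
(7,2) attacks row 4 at column 2 and diagonals 5.
Attacked columns: {2, 3, 4, 5, 6, 7}. Safe: {1}.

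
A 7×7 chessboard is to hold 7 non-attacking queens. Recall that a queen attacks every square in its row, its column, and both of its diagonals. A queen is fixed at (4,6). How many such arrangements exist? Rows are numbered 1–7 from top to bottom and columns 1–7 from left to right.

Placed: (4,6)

6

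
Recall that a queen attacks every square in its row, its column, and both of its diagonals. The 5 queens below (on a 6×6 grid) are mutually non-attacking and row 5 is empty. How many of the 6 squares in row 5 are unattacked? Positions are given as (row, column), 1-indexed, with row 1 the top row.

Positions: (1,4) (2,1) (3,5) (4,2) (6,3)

(1,4) attacks row 5 at column 4.
(2,1) attacks row 5 at column 1 and diagonals 4.
(3,5) attacks row 5 at column 5 and diagonals 3.
(4,2) attacks row 5 at column 2 and diagonals 1, 3.
(6,3) attacks row 5 at column 3 and diagonals 2, 4.
Attacked columns: {1, 2, 3, 4, 5}. Safe: {6}.

1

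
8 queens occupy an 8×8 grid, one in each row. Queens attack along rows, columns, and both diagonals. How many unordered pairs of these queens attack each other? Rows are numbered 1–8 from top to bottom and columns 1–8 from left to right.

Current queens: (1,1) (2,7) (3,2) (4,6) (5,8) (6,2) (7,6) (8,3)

4

Same column: (3,2)–(6,2) (column 2); (4,6)–(7,6) (column 6).
Same diagonal: (3,2)–(7,6) (|3−7| = |2−6| = 4); (5,8)–(7,6) (|5−7| = |8−6| = 2).
Total attacking pairs: 4.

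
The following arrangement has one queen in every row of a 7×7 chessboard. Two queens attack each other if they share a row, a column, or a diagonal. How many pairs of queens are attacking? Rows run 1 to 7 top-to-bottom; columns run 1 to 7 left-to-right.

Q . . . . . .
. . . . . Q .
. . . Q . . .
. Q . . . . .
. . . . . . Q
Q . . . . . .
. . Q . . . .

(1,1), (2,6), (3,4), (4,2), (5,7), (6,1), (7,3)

2

Same column: (1,1)–(6,1) (column 1).
Same diagonal: (3,4)–(6,1) (|3−6| = |4−1| = 3).
Total attacking pairs: 2.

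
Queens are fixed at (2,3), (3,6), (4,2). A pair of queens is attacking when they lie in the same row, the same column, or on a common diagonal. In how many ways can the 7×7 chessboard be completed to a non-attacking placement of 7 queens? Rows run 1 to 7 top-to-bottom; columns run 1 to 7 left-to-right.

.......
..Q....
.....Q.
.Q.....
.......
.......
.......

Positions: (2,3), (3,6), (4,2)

Branch on row 1: col 1 → 0; col 7 → 1.
Sum: 0 + 1 = 1.

1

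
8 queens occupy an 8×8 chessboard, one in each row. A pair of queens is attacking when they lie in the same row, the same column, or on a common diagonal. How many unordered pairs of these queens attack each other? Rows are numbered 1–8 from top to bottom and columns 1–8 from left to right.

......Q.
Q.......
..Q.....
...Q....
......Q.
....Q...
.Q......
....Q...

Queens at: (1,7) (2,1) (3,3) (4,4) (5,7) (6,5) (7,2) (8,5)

Same column: (1,7)–(5,7) (column 7); (6,5)–(8,5) (column 5).
Same diagonal: (1,7)–(4,4) (|1−4| = |7−4| = 3); (2,1)–(6,5) (|2−6| = |1−5| = 4); (3,3)–(4,4) (|3−4| = |3−4| = 1).
Total attacking pairs: 5.

5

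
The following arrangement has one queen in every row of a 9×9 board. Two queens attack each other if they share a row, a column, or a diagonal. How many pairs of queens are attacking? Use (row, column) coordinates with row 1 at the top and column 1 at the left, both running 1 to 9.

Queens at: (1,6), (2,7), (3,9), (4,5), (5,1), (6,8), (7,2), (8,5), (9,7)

6

Same column: (2,7)–(9,7) (column 7); (4,5)–(8,5) (column 5).
Same diagonal: (1,6)–(2,7) (|1−2| = |6−7| = 1); (2,7)–(4,5) (|2−4| = |7−5| = 2); (2,7)–(7,2) (|2−7| = |7−2| = 5); (4,5)–(7,2) (|4−7| = |5−2| = 3).
Total attacking pairs: 6.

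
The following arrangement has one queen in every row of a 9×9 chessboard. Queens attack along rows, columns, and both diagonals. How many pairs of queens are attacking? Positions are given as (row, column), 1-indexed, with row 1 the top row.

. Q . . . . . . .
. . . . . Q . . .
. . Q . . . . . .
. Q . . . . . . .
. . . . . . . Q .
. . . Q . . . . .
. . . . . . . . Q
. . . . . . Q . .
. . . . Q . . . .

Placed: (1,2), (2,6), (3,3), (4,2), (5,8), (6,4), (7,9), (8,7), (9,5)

3

Same column: (1,2)–(4,2) (column 2).
Same diagonal: (3,3)–(4,2) (|3−4| = |3−2| = 1); (4,2)–(6,4) (|4−6| = |2−4| = 2).
Total attacking pairs: 3.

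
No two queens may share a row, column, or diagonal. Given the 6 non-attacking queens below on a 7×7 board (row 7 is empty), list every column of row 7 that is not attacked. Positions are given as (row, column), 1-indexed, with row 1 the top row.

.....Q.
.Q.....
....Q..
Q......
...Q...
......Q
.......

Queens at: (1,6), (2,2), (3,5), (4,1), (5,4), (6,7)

(1,6) attacks row 7 at column 6.
(2,2) attacks row 7 at column 2 and diagonals 7.
(3,5) attacks row 7 at column 5 and diagonals 1.
(4,1) attacks row 7 at column 1 and diagonals 4.
(5,4) attacks row 7 at column 4 and diagonals 2, 6.
(6,7) attacks row 7 at column 7 and diagonals 6.
Attacked columns: {1, 2, 4, 5, 6, 7}. Safe: {3}.

columns 3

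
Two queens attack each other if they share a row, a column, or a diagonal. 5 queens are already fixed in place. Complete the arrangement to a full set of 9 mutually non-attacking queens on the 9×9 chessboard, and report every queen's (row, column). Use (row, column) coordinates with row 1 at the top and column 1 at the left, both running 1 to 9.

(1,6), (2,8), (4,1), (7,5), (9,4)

Row 3: attacked by (1,6)→{4,6,8}; (2,8)→{7,8,9}; (4,1)→{1,2}; (7,5)→{1,5,9}; (9,4)→{4}. Safe: 3. Place at column 3.
Row 5: attacked by (1,6)→{2,6}; (2,8)→{5,8}; (3,3)→{1,3,5}; (4,1)→{1,2}; (7,5)→{3,5,7}; (9,4)→{4,8}. Safe: 9. Place at column 9.
Row 6: attacked by (1,6)→{1,6}; (2,8)→{4,8}; (3,3)→{3,6}; (4,1)→{1,3}; (5,9)→{8,9}; (7,5)→{4,5,6}; (9,4)→{1,4,7}. Safe: 2. Place at column 2.
Row 8: attacked by (1,6)→{6}; (2,8)→{2,8}; (3,3)→{3,8}; (4,1)→{1,5}; (5,9)→{6,9}; (6,2)→{2,4}; (7,5)→{4,5,6}; (9,4)→{3,4,5}. Safe: 7. Place at column 7.
Columns [6, 8, 3, 1, 9, 2, 5, 7, 4], r−c [-5, -6, 0, 3, -4, 4, 2, 1, 5], r+c [7, 10, 6, 5, 14, 8, 12, 15, 13] are all distinct, so no two queens attack.

(1,6) (2,8) (3,3) (4,1) (5,9) (6,2) (7,5) (8,7) (9,4)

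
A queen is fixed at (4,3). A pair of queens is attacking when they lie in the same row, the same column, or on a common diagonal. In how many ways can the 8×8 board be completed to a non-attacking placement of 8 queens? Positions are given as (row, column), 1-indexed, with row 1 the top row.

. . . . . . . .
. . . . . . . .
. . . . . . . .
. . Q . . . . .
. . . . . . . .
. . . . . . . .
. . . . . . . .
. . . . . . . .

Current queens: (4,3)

12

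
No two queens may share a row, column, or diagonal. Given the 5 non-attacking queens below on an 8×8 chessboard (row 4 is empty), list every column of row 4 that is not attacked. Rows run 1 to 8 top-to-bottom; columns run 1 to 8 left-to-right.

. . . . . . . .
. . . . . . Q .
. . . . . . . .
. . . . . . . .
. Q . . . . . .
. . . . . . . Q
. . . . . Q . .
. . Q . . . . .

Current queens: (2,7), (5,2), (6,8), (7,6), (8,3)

(2,7) attacks row 4 at column 7 and diagonals 5.
(5,2) attacks row 4 at column 2 and diagonals 1, 3.
(6,8) attacks row 4 at column 8 and diagonals 6.
(7,6) attacks row 4 at column 6 and diagonals 3.
(8,3) attacks row 4 at column 3 and diagonals 7.
Attacked columns: {1, 2, 3, 5, 6, 7, 8}. Safe: {4}.

columns 4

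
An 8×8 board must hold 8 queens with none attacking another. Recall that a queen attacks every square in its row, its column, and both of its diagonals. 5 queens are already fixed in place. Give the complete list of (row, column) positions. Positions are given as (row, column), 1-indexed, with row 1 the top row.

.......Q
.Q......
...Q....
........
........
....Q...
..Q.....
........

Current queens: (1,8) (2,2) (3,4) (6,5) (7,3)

(1,8) (2,2) (3,4) (4,1) (5,7) (6,5) (7,3) (8,6)

Row 4: attacked by (1,8)→{5,8}; (2,2)→{2,4}; (3,4)→{3,4,5}; (6,5)→{3,5,7}; (7,3)→{3,6}. Safe: 1. Place at column 1.
Row 5: attacked by (1,8)→{4,8}; (2,2)→{2,5}; (3,4)→{2,4,6}; (4,1)→{1,2}; (6,5)→{4,5,6}; (7,3)→{1,3,5}. Safe: 7. Place at column 7.
Row 8: attacked by (1,8)→{1,8}; (2,2)→{2,8}; (3,4)→{4}; (4,1)→{1,5}; (5,7)→{4,7}; (6,5)→{3,5,7}; (7,3)→{2,3,4}. Safe: 6. Place at column 6.
Columns [8, 2, 4, 1, 7, 5, 3, 6], r−c [-7, 0, -1, 3, -2, 1, 4, 2], r+c [9, 4, 7, 5, 12, 11, 10, 14] are all distinct, so no two queens attack.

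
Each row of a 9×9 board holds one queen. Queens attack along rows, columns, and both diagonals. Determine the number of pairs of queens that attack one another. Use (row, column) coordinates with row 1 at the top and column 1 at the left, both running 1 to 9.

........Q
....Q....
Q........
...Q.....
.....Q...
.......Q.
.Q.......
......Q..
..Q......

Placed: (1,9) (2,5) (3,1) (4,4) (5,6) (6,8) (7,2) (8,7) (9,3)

All columns are distinct and no two queens satisfy |Δrow| = |Δcol|, so no pair attacks.

0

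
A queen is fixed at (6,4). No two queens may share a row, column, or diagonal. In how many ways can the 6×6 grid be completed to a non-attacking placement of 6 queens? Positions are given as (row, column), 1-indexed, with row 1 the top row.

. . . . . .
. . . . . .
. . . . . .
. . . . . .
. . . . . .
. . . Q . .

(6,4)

1

Branch on row 1: col 1 → 0; col 2 → 0; col 3 → 1; col 5 → 0; col 6 → 0.
Sum: 0 + 0 + 1 + 0 + 0 = 1.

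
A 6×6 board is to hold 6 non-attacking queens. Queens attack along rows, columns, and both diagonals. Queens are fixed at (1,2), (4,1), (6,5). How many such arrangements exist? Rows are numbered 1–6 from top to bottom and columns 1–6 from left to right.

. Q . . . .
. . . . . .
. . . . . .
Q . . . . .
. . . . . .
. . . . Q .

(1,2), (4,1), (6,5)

1

Branch on row 2: col 4 → 1; col 6 → 0.
Sum: 1 + 0 = 1.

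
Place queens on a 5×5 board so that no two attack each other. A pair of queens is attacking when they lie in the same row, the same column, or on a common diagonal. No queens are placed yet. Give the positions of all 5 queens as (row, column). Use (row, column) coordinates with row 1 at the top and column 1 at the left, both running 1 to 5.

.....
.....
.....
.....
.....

Row 1: Safe: 1, 2, 3, 4, 5. Place at column 2.
Row 2: attacked by (1,2)→{1,2,3}. Safe: 4, 5. Place at column 4.
Row 3: attacked by (1,2)→{2,4}; (2,4)→{3,4,5}. Safe: 1. Place at column 1.
Row 4: attacked by (1,2)→{2,5}; (2,4)→{2,4}; (3,1)→{1,2}. Safe: 3. Place at column 3.
Row 5: attacked by (1,2)→{2}; (2,4)→{1,4}; (3,1)→{1,3}; (4,3)→{2,3,4}. Safe: 5. Place at column 5.
Columns [2, 4, 1, 3, 5], r−c [-1, -2, 2, 1, 0], r+c [3, 6, 4, 7, 10] are all distinct, so no two queens attack.

(1,2) (2,4) (3,1) (4,3) (5,5)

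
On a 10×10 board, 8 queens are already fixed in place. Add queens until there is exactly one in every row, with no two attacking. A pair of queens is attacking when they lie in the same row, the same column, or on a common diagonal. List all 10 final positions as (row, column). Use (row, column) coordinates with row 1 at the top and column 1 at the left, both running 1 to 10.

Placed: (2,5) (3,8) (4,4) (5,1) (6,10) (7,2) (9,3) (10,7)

Row 1: attacked by (2,5)→{4,5,6}; (3,8)→{6,8,10}; (4,4)→{1,4,7}; (5,1)→{1,5}; (6,10)→{5,10}; (7,2)→{2,8}; (9,3)→{3}; (10,7)→{7}. Safe: 9. Place at column 9.
Row 8: attacked by (1,9)→{2,9}; (2,5)→{5}; (3,8)→{3,8}; (4,4)→{4,8}; (5,1)→{1,4}; (6,10)→{8,10}; (7,2)→{1,2,3}; (9,3)→{2,3,4}; (10,7)→{5,7,9}. Safe: 6. Place at column 6.
Columns [9, 5, 8, 4, 1, 10, 2, 6, 3, 7], r−c [-8, -3, -5, 0, 4, -4, 5, 2, 6, 3], r+c [10, 7, 11, 8, 6, 16, 9, 14, 12, 17] are all distinct, so no two queens attack.

(1,9) (2,5) (3,8) (4,4) (5,1) (6,10) (7,2) (8,6) (9,3) (10,7)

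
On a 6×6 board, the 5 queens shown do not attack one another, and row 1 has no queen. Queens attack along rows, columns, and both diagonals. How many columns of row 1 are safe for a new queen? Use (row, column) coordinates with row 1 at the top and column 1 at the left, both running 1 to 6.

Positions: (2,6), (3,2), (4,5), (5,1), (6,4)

1

(2,6) attacks row 1 at column 6 and diagonals 5.
(3,2) attacks row 1 at column 2 and diagonals 4.
(4,5) attacks row 1 at column 5 and diagonals 2.
(5,1) attacks row 1 at column 1 and diagonals 5.
(6,4) attacks row 1 at column 4.
Attacked columns: {1, 2, 4, 5, 6}. Safe: {3}.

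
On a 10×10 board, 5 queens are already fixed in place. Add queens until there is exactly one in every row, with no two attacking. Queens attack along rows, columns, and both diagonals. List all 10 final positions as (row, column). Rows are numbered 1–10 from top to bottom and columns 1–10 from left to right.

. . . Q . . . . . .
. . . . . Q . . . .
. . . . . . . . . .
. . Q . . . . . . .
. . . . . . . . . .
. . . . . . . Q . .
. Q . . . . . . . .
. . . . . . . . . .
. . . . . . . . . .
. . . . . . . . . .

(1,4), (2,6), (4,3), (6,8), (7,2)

(1,4) (2,6) (3,10) (4,3) (5,5) (6,8) (7,2) (8,9) (9,7) (10,1)

Row 3: attacked by (1,4)→{2,4,6}; (2,6)→{5,6,7}; (4,3)→{2,3,4}; (6,8)→{5,8}; (7,2)→{2,6}. Safe: 1, 9, 10. Place at column 10.
Row 5: attacked by (1,4)→{4,8}; (2,6)→{3,6,9}; (3,10)→{8,10}; (4,3)→{2,3,4}; (6,8)→{7,8,9}; (7,2)→{2,4}. Safe: 1, 5. Place at column 5.
Row 8: attacked by (1,4)→{4}; (2,6)→{6}; (3,10)→{5,10}; (4,3)→{3,7}; (5,5)→{2,5,8}; (6,8)→{6,8,10}; (7,2)→{1,2,3}. Safe: 9. Place at column 9.
Row 9: attacked by (1,4)→{4}; (2,6)→{6}; (3,10)→{4,10}; (4,3)→{3,8}; (5,5)→{1,5,9}; (6,8)→{5,8}; (7,2)→{2,4}; (8,9)→{8,9,10}. Safe: 7. Place at column 7.
Row 10: attacked by (1,4)→{4}; (2,6)→{6}; (3,10)→{3,10}; (4,3)→{3,9}; (5,5)→{5,10}; (6,8)→{4,8}; (7,2)→{2,5}; (8,9)→{7,9}; (9,7)→{6,7,8}. Safe: 1. Place at column 1.
Columns [4, 6, 10, 3, 5, 8, 2, 9, 7, 1], r−c [-3, -4, -7, 1, 0, -2, 5, -1, 2, 9], r+c [5, 8, 13, 7, 10, 14, 9, 17, 16, 11] are all distinct, so no two queens attack.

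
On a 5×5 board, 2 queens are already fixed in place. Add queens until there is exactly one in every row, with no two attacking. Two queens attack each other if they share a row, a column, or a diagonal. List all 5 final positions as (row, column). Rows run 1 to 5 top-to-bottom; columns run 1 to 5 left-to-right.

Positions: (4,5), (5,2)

(1,4) (2,1) (3,3) (4,5) (5,2)

Row 1: attacked by (4,5)→{2,5}; (5,2)→{2}. Safe: 1, 3, 4. Place at column 4.
Row 2: attacked by (1,4)→{3,4,5}; (4,5)→{3,5}; (5,2)→{2,5}. Safe: 1. Place at column 1.
Row 3: attacked by (1,4)→{2,4}; (2,1)→{1,2}; (4,5)→{4,5}; (5,2)→{2,4}. Safe: 3. Place at column 3.
Columns [4, 1, 3, 5, 2], r−c [-3, 1, 0, -1, 3], r+c [5, 3, 6, 9, 7] are all distinct, so no two queens attack.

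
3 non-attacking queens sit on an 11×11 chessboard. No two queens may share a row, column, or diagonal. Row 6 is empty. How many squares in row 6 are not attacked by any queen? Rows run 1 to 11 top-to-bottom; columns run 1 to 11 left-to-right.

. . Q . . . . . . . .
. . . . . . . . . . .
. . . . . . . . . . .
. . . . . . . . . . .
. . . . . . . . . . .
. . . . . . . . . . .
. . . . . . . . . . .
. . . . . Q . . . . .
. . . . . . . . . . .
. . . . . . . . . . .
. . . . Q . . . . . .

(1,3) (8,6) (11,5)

5

(1,3) attacks row 6 at column 3 and diagonals 8.
(8,6) attacks row 6 at column 6 and diagonals 4, 8.
(11,5) attacks row 6 at column 5 and diagonals 10.
Attacked columns: {3, 4, 5, 6, 8, 10}. Safe: {1, 2, 7, 9, 11}.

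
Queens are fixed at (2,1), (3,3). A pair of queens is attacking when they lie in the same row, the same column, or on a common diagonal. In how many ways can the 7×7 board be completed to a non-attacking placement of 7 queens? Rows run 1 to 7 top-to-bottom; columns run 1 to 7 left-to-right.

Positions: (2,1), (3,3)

Branch on row 1: col 4 → 1; col 6 → 1; col 7 → 0.
Sum: 1 + 1 + 0 = 2.

2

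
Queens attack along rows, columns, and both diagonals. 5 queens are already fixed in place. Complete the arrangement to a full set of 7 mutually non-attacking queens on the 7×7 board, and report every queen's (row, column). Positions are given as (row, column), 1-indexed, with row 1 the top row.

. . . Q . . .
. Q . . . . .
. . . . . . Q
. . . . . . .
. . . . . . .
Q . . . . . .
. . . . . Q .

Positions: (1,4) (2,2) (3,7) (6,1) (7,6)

(1,4) (2,2) (3,7) (4,5) (5,3) (6,1) (7,6)

Row 4: attacked by (1,4)→{1,4,7}; (2,2)→{2,4}; (3,7)→{6,7}; (6,1)→{1,3}; (7,6)→{3,6}. Safe: 5. Place at column 5.
Row 5: attacked by (1,4)→{4}; (2,2)→{2,5}; (3,7)→{5,7}; (4,5)→{4,5,6}; (6,1)→{1,2}; (7,6)→{4,6}. Safe: 3. Place at column 3.
Columns [4, 2, 7, 5, 3, 1, 6], r−c [-3, 0, -4, -1, 2, 5, 1], r+c [5, 4, 10, 9, 8, 7, 13] are all distinct, so no two queens attack.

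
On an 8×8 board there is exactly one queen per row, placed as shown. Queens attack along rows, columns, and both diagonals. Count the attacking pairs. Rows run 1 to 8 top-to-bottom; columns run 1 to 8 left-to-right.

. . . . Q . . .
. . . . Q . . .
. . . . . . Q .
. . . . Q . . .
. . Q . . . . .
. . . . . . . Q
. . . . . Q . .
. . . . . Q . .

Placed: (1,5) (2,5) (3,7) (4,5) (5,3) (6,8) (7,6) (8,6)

7

Same column: (1,5)–(2,5) (column 5); (1,5)–(4,5) (column 5); (2,5)–(4,5) (column 5); (7,6)–(8,6) (column 6).
Same diagonal: (1,5)–(3,7) (|1−3| = |5−7| = 2); (5,3)–(8,6) (|5−8| = |3−6| = 3); (6,8)–(8,6) (|6−8| = |8−6| = 2).
Total attacking pairs: 7.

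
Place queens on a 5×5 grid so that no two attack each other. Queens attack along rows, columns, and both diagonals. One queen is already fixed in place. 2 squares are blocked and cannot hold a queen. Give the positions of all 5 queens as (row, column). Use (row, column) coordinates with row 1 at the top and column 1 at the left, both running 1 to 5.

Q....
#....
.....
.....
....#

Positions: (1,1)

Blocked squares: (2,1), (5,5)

(1,1) (2,4) (3,2) (4,5) (5,3)

Row 2: attacked by (1,1)→{1,2}. Blocked: 1. Safe: 3, 4, 5. Place at column 4.
Row 3: attacked by (1,1)→{1,3}; (2,4)→{3,4,5}. Safe: 2. Place at column 2.
Row 4: attacked by (1,1)→{1,4}; (2,4)→{2,4}; (3,2)→{1,2,3}. Safe: 5. Place at column 5.
Row 5: attacked by (1,1)→{1,5}; (2,4)→{1,4}; (3,2)→{2,4}; (4,5)→{4,5}. Blocked: 5. Safe: 3. Place at column 3.
Columns [1, 4, 2, 5, 3], r−c [0, -2, 1, -1, 2], r+c [2, 6, 5, 9, 8] are all distinct, so no two queens attack.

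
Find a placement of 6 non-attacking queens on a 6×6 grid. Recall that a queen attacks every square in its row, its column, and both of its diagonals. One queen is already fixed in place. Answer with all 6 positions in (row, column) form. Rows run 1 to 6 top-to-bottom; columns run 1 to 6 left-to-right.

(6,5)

(1,2) (2,4) (3,6) (4,1) (5,3) (6,5)

Row 1: attacked by (6,5)→{5}. Safe: 1, 2, 3, 4, 6. Place at column 2.
Row 2: attacked by (1,2)→{1,2,3}; (6,5)→{1,5}. Safe: 4, 6. Place at column 4.
Row 3: attacked by (1,2)→{2,4}; (2,4)→{3,4,5}; (6,5)→{2,5}. Safe: 1, 6. Place at column 6.
Row 4: attacked by (1,2)→{2,5}; (2,4)→{2,4,6}; (3,6)→{5,6}; (6,5)→{3,5}. Safe: 1. Place at column 1.
Row 5: attacked by (1,2)→{2,6}; (2,4)→{1,4}; (3,6)→{4,6}; (4,1)→{1,2}; (6,5)→{4,5,6}. Safe: 3. Place at column 3.
Columns [2, 4, 6, 1, 3, 5], r−c [-1, -2, -3, 3, 2, 1], r+c [3, 6, 9, 5, 8, 11] are all distinct, so no two queens attack.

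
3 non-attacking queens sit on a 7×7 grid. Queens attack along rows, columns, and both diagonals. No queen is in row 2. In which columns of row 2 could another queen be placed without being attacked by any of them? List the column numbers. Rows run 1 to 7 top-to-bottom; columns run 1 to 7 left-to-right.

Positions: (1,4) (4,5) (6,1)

columns 2, 6

(1,4) attacks row 2 at column 4 and diagonals 3, 5.
(4,5) attacks row 2 at column 5 and diagonals 3, 7.
(6,1) attacks row 2 at column 1 and diagonals 5.
Attacked columns: {1, 3, 4, 5, 7}. Safe: {2, 6}.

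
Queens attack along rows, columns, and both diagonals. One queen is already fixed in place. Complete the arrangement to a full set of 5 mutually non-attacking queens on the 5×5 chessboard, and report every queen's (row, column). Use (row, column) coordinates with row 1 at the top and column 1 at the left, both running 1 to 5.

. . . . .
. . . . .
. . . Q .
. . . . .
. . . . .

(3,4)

(1,5) (2,2) (3,4) (4,1) (5,3)

Row 1: attacked by (3,4)→{2,4}. Safe: 1, 3, 5. Place at column 5.
Row 2: attacked by (1,5)→{4,5}; (3,4)→{3,4,5}. Safe: 1, 2. Place at column 2.
Row 4: attacked by (1,5)→{2,5}; (2,2)→{2,4}; (3,4)→{3,4,5}. Safe: 1. Place at column 1.
Row 5: attacked by (1,5)→{1,5}; (2,2)→{2,5}; (3,4)→{2,4}; (4,1)→{1,2}. Safe: 3. Place at column 3.
Columns [5, 2, 4, 1, 3], r−c [-4, 0, -1, 3, 2], r+c [6, 4, 7, 5, 8] are all distinct, so no two queens attack.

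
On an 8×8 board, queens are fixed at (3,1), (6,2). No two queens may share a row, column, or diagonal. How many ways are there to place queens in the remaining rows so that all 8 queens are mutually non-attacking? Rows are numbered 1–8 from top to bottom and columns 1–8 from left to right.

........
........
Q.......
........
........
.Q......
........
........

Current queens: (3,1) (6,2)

Branch on row 1: col 4 → 3; col 5 → 1; col 6 → 3; col 8 → 1.
Sum: 3 + 1 + 3 + 1 = 8.

8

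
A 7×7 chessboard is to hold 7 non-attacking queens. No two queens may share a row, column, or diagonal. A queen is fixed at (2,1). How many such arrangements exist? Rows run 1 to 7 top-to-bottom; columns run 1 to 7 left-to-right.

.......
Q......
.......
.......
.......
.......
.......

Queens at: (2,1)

Branch on row 1: col 3 → 2; col 4 → 2; col 5 → 2; col 6 → 1; col 7 → 0.
Sum: 2 + 2 + 2 + 1 + 0 = 7.

7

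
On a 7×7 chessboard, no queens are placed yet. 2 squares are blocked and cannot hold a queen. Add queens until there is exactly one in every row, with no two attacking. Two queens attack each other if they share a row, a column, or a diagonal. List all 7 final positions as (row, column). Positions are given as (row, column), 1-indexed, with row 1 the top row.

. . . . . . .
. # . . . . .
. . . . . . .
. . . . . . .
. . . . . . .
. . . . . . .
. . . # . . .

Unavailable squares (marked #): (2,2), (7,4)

(1,1) (2,6) (3,4) (4,2) (5,7) (6,5) (7,3)

Row 1: Safe: 1, 2, 3, 4, 5, 6, 7. Place at column 1.
Row 2: attacked by (1,1)→{1,2}. Blocked: 2. Safe: 3, 4, 5, 6, 7. Place at column 6.
Row 3: attacked by (1,1)→{1,3}; (2,6)→{5,6,7}. Safe: 2, 4. Place at column 4.
Row 4: attacked by (1,1)→{1,4}; (2,6)→{4,6}; (3,4)→{3,4,5}. Safe: 2, 7. Place at column 2.
Row 5: attacked by (1,1)→{1,5}; (2,6)→{3,6}; (3,4)→{2,4,6}; (4,2)→{1,2,3}. Safe: 7. Place at column 7.
Row 6: attacked by (1,1)→{1,6}; (2,6)→{2,6}; (3,4)→{1,4,7}; (4,2)→{2,4}; (5,7)→{6,7}. Safe: 3, 5. Place at column 5.
Row 7: attacked by (1,1)→{1,7}; (2,6)→{1,6}; (3,4)→{4}; (4,2)→{2,5}; (5,7)→{5,7}; (6,5)→{4,5,6}. Blocked: 4. Safe: 3. Place at column 3.
Columns [1, 6, 4, 2, 7, 5, 3], r−c [0, -4, -1, 2, -2, 1, 4], r+c [2, 8, 7, 6, 12, 11, 10] are all distinct, so no two queens attack.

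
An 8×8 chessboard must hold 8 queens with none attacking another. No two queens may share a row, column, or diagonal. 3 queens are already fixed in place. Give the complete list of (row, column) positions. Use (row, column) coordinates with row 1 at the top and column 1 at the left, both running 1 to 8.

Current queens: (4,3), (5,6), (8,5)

Row 1: attacked by (4,3)→{3,6}; (5,6)→{2,6}; (8,5)→{5}. Safe: 1, 4, 7, 8. Place at column 8.
Row 2: attacked by (1,8)→{7,8}; (4,3)→{1,3,5}; (5,6)→{3,6}; (8,5)→{5}. Safe: 2, 4. Place at column 4.
Row 3: attacked by (1,8)→{6,8}; (2,4)→{3,4,5}; (4,3)→{2,3,4}; (5,6)→{4,6,8}; (8,5)→{5}. Safe: 1, 7. Place at column 1.
Row 6: attacked by (1,8)→{3,8}; (2,4)→{4,8}; (3,1)→{1,4}; (4,3)→{1,3,5}; (5,6)→{5,6,7}; (8,5)→{3,5,7}. Safe: 2. Place at column 2.
Row 7: attacked by (1,8)→{2,8}; (2,4)→{4}; (3,1)→{1,5}; (4,3)→{3,6}; (5,6)→{4,6,8}; (6,2)→{1,2,3}; (8,5)→{4,5,6}. Safe: 7. Place at column 7.
Columns [8, 4, 1, 3, 6, 2, 7, 5], r−c [-7, -2, 2, 1, -1, 4, 0, 3], r+c [9, 6, 4, 7, 11, 8, 14, 13] are all distinct, so no two queens attack.

(1,8) (2,4) (3,1) (4,3) (5,6) (6,2) (7,7) (8,5)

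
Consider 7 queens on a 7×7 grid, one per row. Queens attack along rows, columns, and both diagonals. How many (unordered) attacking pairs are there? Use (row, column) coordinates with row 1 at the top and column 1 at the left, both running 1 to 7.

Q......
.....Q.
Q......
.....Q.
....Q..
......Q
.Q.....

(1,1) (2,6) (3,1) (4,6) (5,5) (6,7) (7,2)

Same column: (1,1)–(3,1) (column 1); (2,6)–(4,6) (column 6).
Same diagonal: (1,1)–(5,5) (|1−5| = |1−5| = 4); (4,6)–(5,5) (|4−5| = |6−5| = 1).
Total attacking pairs: 4.

4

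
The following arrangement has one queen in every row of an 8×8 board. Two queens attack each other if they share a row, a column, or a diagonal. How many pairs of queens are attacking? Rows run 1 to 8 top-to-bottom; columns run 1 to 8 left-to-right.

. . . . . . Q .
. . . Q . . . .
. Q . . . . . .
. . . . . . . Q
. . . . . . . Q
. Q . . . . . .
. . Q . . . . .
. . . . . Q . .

4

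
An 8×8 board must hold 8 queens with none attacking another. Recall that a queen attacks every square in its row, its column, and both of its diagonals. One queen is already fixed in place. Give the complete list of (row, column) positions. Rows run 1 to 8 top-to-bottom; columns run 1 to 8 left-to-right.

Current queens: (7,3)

(1,8) (2,2) (3,4) (4,1) (5,7) (6,5) (7,3) (8,6)

Row 1: attacked by (7,3)→{3}. Safe: 1, 2, 4, 5, 6, 7, 8. Place at column 8.
Row 2: attacked by (1,8)→{7,8}; (7,3)→{3,8}. Safe: 1, 2, 4, 5, 6. Place at column 2.
Row 3: attacked by (1,8)→{6,8}; (2,2)→{1,2,3}; (7,3)→{3,7}. Safe: 4, 5. Place at column 4.
Row 4: attacked by (1,8)→{5,8}; (2,2)→{2,4}; (3,4)→{3,4,5}; (7,3)→{3,6}. Safe: 1, 7. Place at column 1.
Row 5: attacked by (1,8)→{4,8}; (2,2)→{2,5}; (3,4)→{2,4,6}; (4,1)→{1,2}; (7,3)→{1,3,5}. Safe: 7. Place at column 7.
Row 6: attacked by (1,8)→{3,8}; (2,2)→{2,6}; (3,4)→{1,4,7}; (4,1)→{1,3}; (5,7)→{6,7,8}; (7,3)→{2,3,4}. Safe: 5. Place at column 5.
Row 8: attacked by (1,8)→{1,8}; (2,2)→{2,8}; (3,4)→{4}; (4,1)→{1,5}; (5,7)→{4,7}; (6,5)→{3,5,7}; (7,3)→{2,3,4}. Safe: 6. Place at column 6.
Columns [8, 2, 4, 1, 7, 5, 3, 6], r−c [-7, 0, -1, 3, -2, 1, 4, 2], r+c [9, 4, 7, 5, 12, 11, 10, 14] are all distinct, so no two queens attack.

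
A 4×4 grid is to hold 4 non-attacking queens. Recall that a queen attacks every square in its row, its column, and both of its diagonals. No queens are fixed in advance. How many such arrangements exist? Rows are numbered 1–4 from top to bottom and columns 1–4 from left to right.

Branch on row 1: col 1 → 0; col 2 → 1; col 3 → 1; col 4 → 0.
Sum: 0 + 1 + 1 + 0 = 2.
(This is the classic 4-queens count.)

2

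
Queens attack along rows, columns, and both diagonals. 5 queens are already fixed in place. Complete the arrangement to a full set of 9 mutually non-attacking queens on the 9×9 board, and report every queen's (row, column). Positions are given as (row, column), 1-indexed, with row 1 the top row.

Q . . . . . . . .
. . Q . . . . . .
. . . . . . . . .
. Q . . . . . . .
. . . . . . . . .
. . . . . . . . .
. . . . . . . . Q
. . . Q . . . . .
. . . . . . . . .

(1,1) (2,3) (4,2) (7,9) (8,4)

Row 3: attacked by (1,1)→{1,3}; (2,3)→{2,3,4}; (4,2)→{1,2,3}; (7,9)→{5,9}; (8,4)→{4,9}. Safe: 6, 7, 8. Place at column 7.
Row 5: attacked by (1,1)→{1,5}; (2,3)→{3,6}; (3,7)→{5,7,9}; (4,2)→{1,2,3}; (7,9)→{7,9}; (8,4)→{1,4,7}. Safe: 8. Place at column 8.
Row 6: attacked by (1,1)→{1,6}; (2,3)→{3,7}; (3,7)→{4,7}; (4,2)→{2,4}; (5,8)→{7,8,9}; (7,9)→{8,9}; (8,4)→{2,4,6}. Safe: 5. Place at column 5.
Row 9: attacked by (1,1)→{1,9}; (2,3)→{3}; (3,7)→{1,7}; (4,2)→{2,7}; (5,8)→{4,8}; (6,5)→{2,5,8}; (7,9)→{7,9}; (8,4)→{3,4,5}. Safe: 6. Place at column 6.
Columns [1, 3, 7, 2, 8, 5, 9, 4, 6], r−c [0, -1, -4, 2, -3, 1, -2, 4, 3], r+c [2, 5, 10, 6, 13, 11, 16, 12, 15] are all distinct, so no two queens attack.

(1,1) (2,3) (3,7) (4,2) (5,8) (6,5) (7,9) (8,4) (9,6)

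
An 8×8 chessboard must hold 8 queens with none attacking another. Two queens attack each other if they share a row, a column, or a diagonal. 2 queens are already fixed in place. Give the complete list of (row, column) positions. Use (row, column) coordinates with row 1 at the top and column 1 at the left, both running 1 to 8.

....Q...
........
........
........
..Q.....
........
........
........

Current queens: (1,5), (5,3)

(1,5) (2,1) (3,8) (4,6) (5,3) (6,7) (7,2) (8,4)

Row 2: attacked by (1,5)→{4,5,6}; (5,3)→{3,6}. Safe: 1, 2, 7, 8. Place at column 1.
Row 3: attacked by (1,5)→{3,5,7}; (2,1)→{1,2}; (5,3)→{1,3,5}. Safe: 4, 6, 8. Place at column 8.
Row 4: attacked by (1,5)→{2,5,8}; (2,1)→{1,3}; (3,8)→{7,8}; (5,3)→{2,3,4}. Safe: 6. Place at column 6.
Row 6: attacked by (1,5)→{5}; (2,1)→{1,5}; (3,8)→{5,8}; (4,6)→{4,6,8}; (5,3)→{2,3,4}. Safe: 7. Place at column 7.
Row 7: attacked by (1,5)→{5}; (2,1)→{1,6}; (3,8)→{4,8}; (4,6)→{3,6}; (5,3)→{1,3,5}; (6,7)→{6,7,8}. Safe: 2. Place at column 2.
Row 8: attacked by (1,5)→{5}; (2,1)→{1,7}; (3,8)→{3,8}; (4,6)→{2,6}; (5,3)→{3,6}; (6,7)→{5,7}; (7,2)→{1,2,3}. Safe: 4. Place at column 4.
Columns [5, 1, 8, 6, 3, 7, 2, 4], r−c [-4, 1, -5, -2, 2, -1, 5, 4], r+c [6, 3, 11, 10, 8, 13, 9, 12] are all distinct, so no two queens attack.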